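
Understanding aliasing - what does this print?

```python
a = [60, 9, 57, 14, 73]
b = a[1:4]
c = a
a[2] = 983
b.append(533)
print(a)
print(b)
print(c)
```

Key concept: slice vs alias.
Step by step:
`a = [60, 9, 57, 14, 73]` → a = [60, 9, 57, 14, 73]
`b = a[1:4]` → b = [9, 57, 14]
`c = a` → c = [60, 9, 57, 14, 73] (same object as a)
`a[2] = 983` → a = [60, 9, 983, 14, 73] (same object as c); c = [60, 9, 983, 14, 73] (same object as a)
`b.append(533)` → b = [9, 57, 14, 533]
`print(a)` → prints [60, 9, 983, 14, 73]
`print(b)` → prints [9, 57, 14, 533]
`print(c)` → prints [60, 9, 983, 14, 73]

Answer:
[60, 9, 983, 14, 73]
[9, 57, 14, 533]
[60, 9, 983, 14, 73]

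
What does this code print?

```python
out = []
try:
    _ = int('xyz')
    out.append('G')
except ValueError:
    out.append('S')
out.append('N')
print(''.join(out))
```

Execution trace: 'S' (except ValueError) → 'N' (after the try/except). Output: SN

Answer: SN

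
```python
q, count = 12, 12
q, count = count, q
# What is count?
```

Trace:
`q, count = 12, 12` → q = 12; count = 12
`q, count = count, q` → q = 12; count = 12
So count = 12

Answer: 12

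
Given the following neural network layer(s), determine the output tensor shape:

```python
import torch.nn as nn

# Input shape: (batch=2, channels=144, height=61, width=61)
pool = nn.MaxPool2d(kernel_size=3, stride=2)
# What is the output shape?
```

Input: (2, 144, 61, 61) -> Output: (2, 144, 30, 30)

Answer: (2, 144, 30, 30)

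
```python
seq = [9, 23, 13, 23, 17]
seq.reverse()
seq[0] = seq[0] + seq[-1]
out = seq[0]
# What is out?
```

Trace:
`seq = [9, 23, 13, 23, 17]` → seq = [9, 23, 13, 23, 17]
`seq.reverse()` → seq = [17, 23, 13, 23, 9]
`seq[0] = seq[0] + seq[-1]` → seq = [26, 23, 13, 23, 9]
`out = seq[0]` → out = 26
So out = 26

Answer: 26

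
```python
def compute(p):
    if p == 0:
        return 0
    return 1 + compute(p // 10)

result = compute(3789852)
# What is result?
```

Count of digits of 3789852: 7

Answer: 7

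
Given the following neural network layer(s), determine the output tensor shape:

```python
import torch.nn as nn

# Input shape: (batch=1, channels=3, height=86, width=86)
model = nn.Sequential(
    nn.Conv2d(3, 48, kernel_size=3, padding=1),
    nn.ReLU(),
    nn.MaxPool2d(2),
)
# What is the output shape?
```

Input: (1, 3, 86, 86) -> after Conv2d: (1, 48, 86, 86) -> after ReLU: (1, 48, 86, 86) -> Output: (1, 48, 43, 43)

Answer: (1, 48, 43, 43)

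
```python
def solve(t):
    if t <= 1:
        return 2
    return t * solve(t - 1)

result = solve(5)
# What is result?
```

solve(5) = 5 * 4 * 3 * 2 * 2 = 240

Answer: 240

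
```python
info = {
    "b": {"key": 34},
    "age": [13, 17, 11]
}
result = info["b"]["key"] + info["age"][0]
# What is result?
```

Trace:
`info = { ...` → info = {'b': {'key': 34}, 'age': [13, 17, 11]}
`result = info["b"]["key"] + info["age"][0]` → result = 47
So result = 47

Answer: 47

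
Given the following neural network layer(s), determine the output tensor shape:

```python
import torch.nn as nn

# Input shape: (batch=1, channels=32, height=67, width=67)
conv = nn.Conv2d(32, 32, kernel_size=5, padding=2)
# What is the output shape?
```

Input: (1, 32, 67, 67) -> Output: (1, 32, 67, 67)

Answer: (1, 32, 67, 67)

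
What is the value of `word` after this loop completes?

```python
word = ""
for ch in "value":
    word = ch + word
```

Reverse 'value'
`word` takes the values: "" → "v" → "av" → "lav" → "ulav" → "eulav"

Answer: "eulav"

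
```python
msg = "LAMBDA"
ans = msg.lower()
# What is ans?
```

Trace:
`msg = "LAMBDA"` → msg = 'LAMBDA'
`ans = msg.lower()` → ans = 'lambda'
So ans = 'lambda'

Answer: 'lambda'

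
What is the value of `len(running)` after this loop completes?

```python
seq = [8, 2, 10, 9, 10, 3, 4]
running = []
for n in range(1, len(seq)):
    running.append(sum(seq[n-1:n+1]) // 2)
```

Number of 2-element averages
`running` takes the values: [] → [5] → [5, 6] → [5, 6, 9] → [5, 6, 9, 9] → [5, 6, 9, 9, 6] → [5, 6, 9, 9, 6, 3]
So `len(running)` = 6

Answer: 6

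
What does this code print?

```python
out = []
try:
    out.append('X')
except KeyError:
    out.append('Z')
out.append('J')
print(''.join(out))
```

Execution trace: 'X' (try body, no exception) → 'J' (after the try/except). Output: XJ

Answer: XJ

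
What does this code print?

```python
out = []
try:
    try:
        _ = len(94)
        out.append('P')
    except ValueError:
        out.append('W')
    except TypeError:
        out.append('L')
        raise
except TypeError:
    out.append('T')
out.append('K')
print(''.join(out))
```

Execution trace: 'L' (inner except TypeError) → 'T' (outer except TypeError) → 'K' (after the try/except). Output: LTK

Answer: LTK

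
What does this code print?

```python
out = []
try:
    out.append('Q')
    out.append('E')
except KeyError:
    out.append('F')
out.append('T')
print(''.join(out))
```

Execution trace: 'Q' (try body) → 'E' (try body, no exception) → 'T' (after the try/except). Output: QET

Answer: QET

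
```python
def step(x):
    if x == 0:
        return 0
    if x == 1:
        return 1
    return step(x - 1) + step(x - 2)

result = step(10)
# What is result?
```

Build up from base cases: step(0)=0, step(1)=1, step(2)=1, step(3)=2, step(4)=3, step(5)=5, step(6)=8, ..., step(10)=55

Answer: 55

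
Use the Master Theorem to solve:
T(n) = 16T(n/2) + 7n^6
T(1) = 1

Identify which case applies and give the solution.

a=16, b=2, f(n)=7n^6. log_2(16) = 4. Since c=6 > 4 and the regularity condition holds (16(n/2)^6 = (16/2^6)n^6 with 16/2^6 < 1), Case 3 applies: T(n) = Θ(f(n)) = O(n^6).

Answer: O(n^6) - Case 3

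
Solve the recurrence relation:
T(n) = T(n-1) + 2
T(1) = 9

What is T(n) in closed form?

Unrolling: T(n) = T(1) + 2·(n-1) = 9 + 2(n-1) = 2n + 7.

Answer: T(n) = 2n + 7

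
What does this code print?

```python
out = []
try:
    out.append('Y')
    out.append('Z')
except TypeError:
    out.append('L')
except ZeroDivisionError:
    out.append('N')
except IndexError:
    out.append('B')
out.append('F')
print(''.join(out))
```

Execution trace: 'Y' (try body) → 'Z' (try body, no exception) → 'F' (after the try/except). Output: YZF

Answer: YZF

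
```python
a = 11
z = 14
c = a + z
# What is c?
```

Trace:
`a = 11` → a = 11
`z = 14` → z = 14
`c = a + z` → c = 25
So c = 25

Answer: 25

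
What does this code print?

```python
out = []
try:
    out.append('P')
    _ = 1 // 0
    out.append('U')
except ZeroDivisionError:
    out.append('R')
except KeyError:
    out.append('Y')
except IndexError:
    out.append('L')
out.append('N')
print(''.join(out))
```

Execution trace: 'P' (try body) → 'R' (except ZeroDivisionError) → 'N' (after the try/except). Output: PRN

Answer: PRN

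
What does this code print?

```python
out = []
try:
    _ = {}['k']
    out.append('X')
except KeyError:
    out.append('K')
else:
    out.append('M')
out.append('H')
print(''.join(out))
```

Execution trace: 'K' (except KeyError) → 'H' (after the try/except). Output: KH

Answer: KH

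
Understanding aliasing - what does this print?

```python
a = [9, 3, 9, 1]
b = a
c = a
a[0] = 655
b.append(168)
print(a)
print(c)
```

Key concept: multiple aliases.
Step by step:
`a = [9, 3, 9, 1]` → a = [9, 3, 9, 1]
`b = a` → b = [9, 3, 9, 1] (same object as a)
`c = a` → c = [9, 3, 9, 1] (same object as a, b)
`a[0] = 655` → a = [655, 3, 9, 1] (same object as b, c); b = [655, 3, 9, 1] (same object as a, c); c = [655, 3, 9, 1] (same object as a, b)
`b.append(168)` → a = [655, 3, 9, 1, 168] (same object as b, c); b = [655, 3, 9, 1, 168] (same object as a, c); c = [655, 3, 9, 1, 168] (same object as a, b)
`print(a)` → prints [655, 3, 9, 1, 168]
`print(c)` → prints [655, 3, 9, 1, 168]

Answer:
[655, 3, 9, 1, 168]
[655, 3, 9, 1, 168]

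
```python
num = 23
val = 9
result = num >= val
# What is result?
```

Trace:
`num = 23` → num = 23
`val = 9` → val = 9
`result = num >= val` → result = True
So result = True

Answer: True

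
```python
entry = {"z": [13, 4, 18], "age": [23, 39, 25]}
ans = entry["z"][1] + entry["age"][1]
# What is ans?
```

Trace:
`entry = {"z": [13, 4, 18], "age": [23, 39, 25]}` → entry = {'z': [13, 4, 18], 'age': [23, 39, 25]}
`ans = entry["z"][1] + entry["age"][1]` → ans = 43
So ans = 43

Answer: 43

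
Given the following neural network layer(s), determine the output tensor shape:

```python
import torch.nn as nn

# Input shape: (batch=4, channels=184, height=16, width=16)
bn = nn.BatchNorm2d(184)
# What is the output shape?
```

Input: (4, 184, 16, 16) -> Output: (4, 184, 16, 16)

Answer: (4, 184, 16, 16)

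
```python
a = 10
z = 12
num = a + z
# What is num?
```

Trace:
`a = 10` → a = 10
`z = 12` → z = 12
`num = a + z` → num = 22
So num = 22

Answer: 22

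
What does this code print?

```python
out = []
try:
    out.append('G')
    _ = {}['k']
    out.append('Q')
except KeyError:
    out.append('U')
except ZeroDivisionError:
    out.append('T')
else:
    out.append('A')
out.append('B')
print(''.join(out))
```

Execution trace: 'G' (try body) → 'U' (except KeyError) → 'B' (after the try/except). Output: GUB

Answer: GUB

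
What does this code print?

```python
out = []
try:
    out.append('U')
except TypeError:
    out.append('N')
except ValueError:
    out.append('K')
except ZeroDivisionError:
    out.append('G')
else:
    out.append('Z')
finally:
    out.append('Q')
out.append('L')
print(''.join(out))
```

Execution trace: 'U' (try body, no exception) → 'Z' (else) → 'Q' (finally) → 'L' (after the try/except). Output: UZQL

Answer: UZQL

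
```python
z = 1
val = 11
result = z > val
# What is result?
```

Trace:
`z = 1` → z = 1
`val = 11` → val = 11
`result = z > val` → result = False
So result = False

Answer: False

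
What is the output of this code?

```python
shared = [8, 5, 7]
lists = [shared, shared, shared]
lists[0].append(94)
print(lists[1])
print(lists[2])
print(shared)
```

Key concept: list of same reference.
Step by step:
`shared = [8, 5, 7]` → shared = [8, 5, 7]
`lists = [shared, shared, shared]` → lists = [[8, 5, 7], [8, 5, 7], [8, 5, 7]]
`lists[0].append(94)` → shared = [8, 5, 7, 94]; lists = [[8, 5, 7, 94], [8, 5, 7, 94], [8, 5, 7, 94]]
`print(lists[1])` → prints [8, 5, 7, 94]
`print(lists[2])` → prints [8, 5, 7, 94]
`print(shared)` → prints [8, 5, 7, 94]

Answer:
[8, 5, 7, 94]
[8, 5, 7, 94]
[8, 5, 7, 94]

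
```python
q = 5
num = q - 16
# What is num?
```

Trace:
`q = 5` → q = 5
`num = q - 16` → num = -11
So num = -11

Answer: -11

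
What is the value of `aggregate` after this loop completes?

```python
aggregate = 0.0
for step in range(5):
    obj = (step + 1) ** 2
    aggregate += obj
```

Sum of squared losses 1² + 2² + ... + 5²
`aggregate` takes the values: 0.0 → 1.0 → 5.0 → 14.0 → 30.0 → 55.0

Answer: 55.0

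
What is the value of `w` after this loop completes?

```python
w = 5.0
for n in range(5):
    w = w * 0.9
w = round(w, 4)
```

Exponential decay: 5.0 * 0.9^5
`w` takes the values: 5.0 → 4.5 → 4.05 → 3.645 → 3.2805 → 2.95245 → 2.9525

Answer: 2.9525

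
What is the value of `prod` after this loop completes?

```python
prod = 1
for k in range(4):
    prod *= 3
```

3^4 = 81
`prod` takes the values: 1 → 3 → 9 → 27 → 81

Answer: 81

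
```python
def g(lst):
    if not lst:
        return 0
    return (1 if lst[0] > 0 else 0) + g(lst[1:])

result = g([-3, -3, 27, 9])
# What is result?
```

Count of positive elements in [-3, -3, 27, 9] = 2

Answer: 2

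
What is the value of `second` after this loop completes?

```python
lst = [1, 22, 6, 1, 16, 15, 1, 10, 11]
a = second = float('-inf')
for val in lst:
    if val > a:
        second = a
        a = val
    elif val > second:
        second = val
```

Second largest (with repeats) in [1, 22, 6, 1, 16, 15, 1, 10, 11]
`second` takes the values: -inf → 1 → 6 → 16

Answer: 16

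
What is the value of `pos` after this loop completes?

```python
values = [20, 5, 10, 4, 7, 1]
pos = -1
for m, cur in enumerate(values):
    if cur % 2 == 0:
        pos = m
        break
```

First even number index in [20, 5, 10, 4, 7, 1]
`pos` takes the values: -1 → 0

Answer: 0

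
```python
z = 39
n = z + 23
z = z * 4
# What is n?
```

Trace:
`z = 39` → z = 39
`n = z + 23` → n = 62
`z = z * 4` → z = 156
So n = 62

Answer: 62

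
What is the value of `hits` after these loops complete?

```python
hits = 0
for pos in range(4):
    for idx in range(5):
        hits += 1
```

4 * 5 = 20
`hits` takes the values: 0 → 1 → 2 → 3 → 4 → 5 → 6 → 7 → 8 → 9 → 10 → 11 → 12 → 13 → 14 → 15 → 16 → 17 → 18 → 19 → 20

Answer: 20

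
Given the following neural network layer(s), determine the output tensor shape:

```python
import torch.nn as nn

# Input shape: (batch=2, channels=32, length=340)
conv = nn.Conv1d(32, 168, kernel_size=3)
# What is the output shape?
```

Input: (2, 32, 340) -> Output: (2, 168, 338)

Answer: (2, 168, 338)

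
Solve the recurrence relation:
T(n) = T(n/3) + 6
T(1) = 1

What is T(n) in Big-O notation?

Each step divides n by 3 and adds 6. After log_3(n) steps we reach T(1)=1. So T(n) = 6·log_3(n) + 1 = O(log n).

Answer: O(log n)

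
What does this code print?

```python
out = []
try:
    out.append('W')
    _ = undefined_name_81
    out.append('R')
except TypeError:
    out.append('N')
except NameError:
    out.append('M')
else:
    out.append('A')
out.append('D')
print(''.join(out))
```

Execution trace: 'W' (try body) → 'M' (except NameError) → 'D' (after the try/except). Output: WMD

Answer: WMD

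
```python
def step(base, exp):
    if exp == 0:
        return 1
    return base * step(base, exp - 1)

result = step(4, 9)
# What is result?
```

step(4, 9) = 4 * 4 * 4 * 4 * 4 * 4 * 4 * 4 * 4 = 262144

Answer: 262144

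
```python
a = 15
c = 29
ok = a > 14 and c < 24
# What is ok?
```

Trace:
`a = 15` → a = 15
`c = 29` → c = 29
`ok = a > 14 and c < 24` → ok = False
So ok = False

Answer: False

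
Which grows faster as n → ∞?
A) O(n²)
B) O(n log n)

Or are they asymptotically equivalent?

O(n²) vs O(n log n): Higher order terms dominate.

Answer: A) O(n²) grows faster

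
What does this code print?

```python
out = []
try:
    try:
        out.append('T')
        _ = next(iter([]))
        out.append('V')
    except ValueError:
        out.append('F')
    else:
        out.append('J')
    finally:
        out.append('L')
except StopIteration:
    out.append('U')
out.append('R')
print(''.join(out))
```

Execution trace: 'T' (try body) → 'L' (finally) → 'U' (outer except StopIteration) → 'R' (after the try/except). Output: TLUR

Answer: TLUR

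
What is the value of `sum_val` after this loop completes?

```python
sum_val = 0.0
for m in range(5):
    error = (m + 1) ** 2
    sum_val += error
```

Sum of squared losses 1² + 2² + ... + 5²
`sum_val` takes the values: 0.0 → 1.0 → 5.0 → 14.0 → 30.0 → 55.0

Answer: 55.0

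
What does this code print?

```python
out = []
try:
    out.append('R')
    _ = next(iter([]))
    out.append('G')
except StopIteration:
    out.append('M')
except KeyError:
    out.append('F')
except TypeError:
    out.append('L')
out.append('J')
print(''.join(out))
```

Execution trace: 'R' (try body) → 'M' (except StopIteration) → 'J' (after the try/except). Output: RMJ

Answer: RMJ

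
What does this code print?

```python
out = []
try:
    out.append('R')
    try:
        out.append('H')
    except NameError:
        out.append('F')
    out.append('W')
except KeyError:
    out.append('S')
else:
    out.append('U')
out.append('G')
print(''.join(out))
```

Execution trace: 'R' (try body) → 'H' (inner try body, no exception) → 'W' (try body, no exception) → 'U' (else) → 'G' (after the try/except). Output: RHWUG

Answer: RHWUG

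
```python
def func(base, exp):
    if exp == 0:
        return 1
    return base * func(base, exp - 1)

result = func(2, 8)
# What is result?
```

func(2, 8) = 2 * 2 * 2 * 2 * 2 * 2 * 2 * 2 = 256

Answer: 256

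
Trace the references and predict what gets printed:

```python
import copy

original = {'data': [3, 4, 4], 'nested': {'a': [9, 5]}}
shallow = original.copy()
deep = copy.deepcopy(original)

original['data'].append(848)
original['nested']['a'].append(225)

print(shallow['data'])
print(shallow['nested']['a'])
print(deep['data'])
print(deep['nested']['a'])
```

Key concept: comparing shallow vs deep copy.
Step by step:
`original = {'data': [3, 4, 4], 'nested': {'a': [9, 5]}}` → original = {'data': [3, 4, 4], 'nested': {'a': [9, 5]}}
`shallow = original.copy()` → shallow = {'data': [3, 4, 4], 'nested': {'a': [9, 5]}}
`deep = copy.deepcopy(original)` → deep = {'data': [3, 4, 4], 'nested': {'a': [9, 5]}}
`original['data'].append(848)` → original = {'data': [3, 4, 4, 848], 'nested': {'a': [9, 5]}}; shallow = {'data': [3, 4, 4, 848], 'nested': {'a': [9, 5]}}
`original['nested']['a'].append(225)` → original = {'data': [3, 4, 4, 848], 'nested': {'a': [9, 5, 225]}}; shallow = {'data': [3, 4, 4, 848], 'nested': {'a': [9, 5, 225]}}
`print(shallow['data'])` → prints [3, 4, 4, 848]
`print(shallow['nested']['a'])` → prints [9, 5, 225]
`print(deep['data'])` → prints [3, 4, 4]
`print(deep['nested']['a'])` → prints [9, 5]

Answer:
[3, 4, 4, 848]
[9, 5, 225]
[3, 4, 4]
[9, 5]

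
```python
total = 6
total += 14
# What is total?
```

Trace:
`total = 6` → total = 6
`total += 14` → total = 20
So total = 20

Answer: 20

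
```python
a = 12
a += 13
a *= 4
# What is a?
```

Trace:
`a = 12` → a = 12
`a += 13` → a = 25
`a *= 4` → a = 100
So a = 100

Answer: 100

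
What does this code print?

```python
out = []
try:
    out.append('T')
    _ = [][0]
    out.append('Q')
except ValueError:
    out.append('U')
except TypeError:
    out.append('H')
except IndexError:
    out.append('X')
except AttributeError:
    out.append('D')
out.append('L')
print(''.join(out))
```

Execution trace: 'T' (try body) → 'X' (except IndexError) → 'L' (after the try/except). Output: TXL

Answer: TXL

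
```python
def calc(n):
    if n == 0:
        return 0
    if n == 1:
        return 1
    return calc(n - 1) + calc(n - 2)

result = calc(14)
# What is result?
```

Build up from base cases: calc(0)=0, calc(1)=1, calc(2)=1, calc(3)=2, calc(4)=3, calc(5)=5, calc(6)=8, ..., calc(14)=377

Answer: 377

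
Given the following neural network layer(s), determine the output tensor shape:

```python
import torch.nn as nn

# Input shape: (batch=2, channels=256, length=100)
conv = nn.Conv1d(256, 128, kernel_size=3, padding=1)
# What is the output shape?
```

Input: (2, 256, 100) -> Output: (2, 128, 100)

Answer: (2, 128, 100)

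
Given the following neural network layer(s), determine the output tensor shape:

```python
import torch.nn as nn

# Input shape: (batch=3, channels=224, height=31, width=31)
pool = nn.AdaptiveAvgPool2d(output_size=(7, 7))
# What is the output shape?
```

Input: (3, 224, 31, 31) -> Output: (3, 224, 7, 7)

Answer: (3, 224, 7, 7)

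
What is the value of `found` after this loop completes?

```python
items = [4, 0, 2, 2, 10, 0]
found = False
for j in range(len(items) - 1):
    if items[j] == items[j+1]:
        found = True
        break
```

Check consecutive duplicates in [4, 0, 2, 2, 10, 0]
`found` takes the values: False → True

Answer: True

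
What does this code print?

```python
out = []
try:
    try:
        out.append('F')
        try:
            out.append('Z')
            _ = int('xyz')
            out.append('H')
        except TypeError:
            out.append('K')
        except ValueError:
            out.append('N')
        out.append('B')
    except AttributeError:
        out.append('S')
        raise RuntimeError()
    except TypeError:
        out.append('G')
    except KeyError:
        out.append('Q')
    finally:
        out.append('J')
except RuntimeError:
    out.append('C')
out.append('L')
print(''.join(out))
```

Execution trace: 'F' (try body) → 'Z' (inner try body) → 'N' (inner except ValueError) → 'B' (try body, no exception) → 'J' (finally) → 'L' (after the try/except). Output: FZNBJL

Answer: FZNBJL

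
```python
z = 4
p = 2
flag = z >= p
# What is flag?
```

Trace:
`z = 4` → z = 4
`p = 2` → p = 2
`flag = z >= p` → flag = True
So flag = True

Answer: True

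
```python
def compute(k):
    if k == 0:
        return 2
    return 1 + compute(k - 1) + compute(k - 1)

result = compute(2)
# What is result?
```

compute(k) = 1 + 2·compute(k-1), compute(0)=2. Closed form: (2+1)·2^2 - 1 = 11.

Answer: 11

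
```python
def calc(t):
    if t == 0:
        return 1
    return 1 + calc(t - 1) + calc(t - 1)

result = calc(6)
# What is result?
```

calc(t) = 1 + 2·calc(t-1), calc(0)=1. Closed form: (1+1)·2^6 - 1 = 127.

Answer: 127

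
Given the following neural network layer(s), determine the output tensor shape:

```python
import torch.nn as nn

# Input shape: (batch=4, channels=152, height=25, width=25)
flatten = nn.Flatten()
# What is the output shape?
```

Input: (4, 152, 25, 25) -> Output: (4, 95000)

Answer: (4, 95000)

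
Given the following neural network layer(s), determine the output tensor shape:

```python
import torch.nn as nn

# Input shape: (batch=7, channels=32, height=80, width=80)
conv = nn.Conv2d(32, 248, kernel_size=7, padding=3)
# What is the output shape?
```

Input: (7, 32, 80, 80) -> Output: (7, 248, 80, 80)

Answer: (7, 248, 80, 80)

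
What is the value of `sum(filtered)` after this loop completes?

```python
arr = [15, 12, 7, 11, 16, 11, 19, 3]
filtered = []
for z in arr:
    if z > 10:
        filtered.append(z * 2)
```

Sum of doubled values > 10
`filtered` takes the values: [] → [30] → [30, 24] → [30, 24, 22] → [30, 24, 22, 32] → [30, 24, 22, 32, 22] → [30, 24, 22, 32, 22, 38]
So `sum(filtered)` = 168

Answer: 168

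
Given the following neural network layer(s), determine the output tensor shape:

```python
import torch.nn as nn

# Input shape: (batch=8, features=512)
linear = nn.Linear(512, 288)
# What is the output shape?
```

Input: (8, 512) -> Output: (8, 288)

Answer: (8, 288)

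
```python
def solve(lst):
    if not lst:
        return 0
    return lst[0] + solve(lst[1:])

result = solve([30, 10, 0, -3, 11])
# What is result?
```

30 + 10 + 0 + (-3) + 11 + 0 = 48

Answer: 48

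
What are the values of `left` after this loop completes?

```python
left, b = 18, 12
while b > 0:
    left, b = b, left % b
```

GCD of 18 and 12
`left` takes the values: 18 → 12 → 6

Answer: 6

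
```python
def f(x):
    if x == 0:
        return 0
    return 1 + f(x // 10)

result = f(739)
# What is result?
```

Count of digits of 739: 3

Answer: 3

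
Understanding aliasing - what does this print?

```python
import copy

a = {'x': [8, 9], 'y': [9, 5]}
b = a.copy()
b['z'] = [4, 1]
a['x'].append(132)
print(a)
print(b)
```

Key concept: shallow copy of dict with mutable values.
Step by step:
`a = {'x': [8, 9], 'y': [9, 5]}` → a = {'x': [8, 9], 'y': [9, 5]}
`b = a.copy()` → b = {'x': [8, 9], 'y': [9, 5]}
`b['z'] = [4, 1]` → b = {'x': [8, 9], 'y': [9, 5], 'z': [4, 1]}
`a['x'].append(132)` → a = {'x': [8, 9, 132], 'y': [9, 5]}; b = {'x': [8, 9, 132], 'y': [9, 5], 'z': [4, 1]}
`print(a)` → prints {'x': [8, 9, 132], 'y': [9, 5]}
`print(b)` → prints {'x': [8, 9, 132], 'y': [9, 5], 'z': [4, 1]}

Answer:
{'x': [8, 9, 132], 'y': [9, 5]}
{'x': [8, 9, 132], 'y': [9, 5], 'z': [4, 1]}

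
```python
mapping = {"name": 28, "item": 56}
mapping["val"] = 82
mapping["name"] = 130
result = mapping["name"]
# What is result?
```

Trace:
`mapping = {"name": 28, "item": 56}` → mapping = {'name': 28, 'item': 56}
`mapping["val"] = 82` → mapping = {'name': 28, 'item': 56, 'val': 82}
`mapping["name"] = 130` → mapping = {'name': 130, 'item': 56, 'val': 82}
`result = mapping["name"]` → result = 130
So result = 130

Answer: 130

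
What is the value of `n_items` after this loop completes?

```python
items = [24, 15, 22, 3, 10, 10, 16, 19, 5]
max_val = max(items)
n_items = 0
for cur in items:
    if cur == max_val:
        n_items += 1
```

Count of max value 24 in [24, 15, 22, 3, 10, 10, 16, 19, 5]
`n_items` takes the values: 0 → 1

Answer: 1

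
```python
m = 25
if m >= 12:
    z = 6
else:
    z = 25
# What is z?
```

Trace:
`m = 25` → m = 25
`if m >= 12: ...` → m >= 12 is True → z = 6
So z = 6

Answer: 6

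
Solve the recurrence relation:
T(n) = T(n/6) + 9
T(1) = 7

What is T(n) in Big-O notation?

Each step divides n by 6 and adds 9. After log_6(n) steps we reach T(1)=7. So T(n) = 9·log_6(n) + 7 = O(log n).

Answer: O(log n)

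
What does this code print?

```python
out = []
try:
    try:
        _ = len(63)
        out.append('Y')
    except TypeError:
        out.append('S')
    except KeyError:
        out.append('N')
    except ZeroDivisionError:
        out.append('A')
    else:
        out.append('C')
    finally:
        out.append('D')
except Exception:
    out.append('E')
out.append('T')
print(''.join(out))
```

Execution trace: 'S' (inner except TypeError) → 'D' (inner finally) → 'T' (after the try/except). Output: SDT

Answer: SDT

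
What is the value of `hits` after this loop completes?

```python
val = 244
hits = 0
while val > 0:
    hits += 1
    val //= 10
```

Count digits by repeated division by 10
`hits` takes the values: 0 → 1 → 2 → 3

Answer: 3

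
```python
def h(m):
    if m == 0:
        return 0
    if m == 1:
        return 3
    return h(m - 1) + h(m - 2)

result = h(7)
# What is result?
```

Build up from base cases: h(0)=0, h(1)=3, h(2)=3, h(3)=6, h(4)=9, h(5)=15, h(6)=24, ..., h(7)=39

Answer: 39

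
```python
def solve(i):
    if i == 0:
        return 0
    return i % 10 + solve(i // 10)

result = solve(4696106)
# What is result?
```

Sum of digits of 4696106: 6 + 0 + 1 + 6 + 9 + 6 + 4 = 32

Answer: 32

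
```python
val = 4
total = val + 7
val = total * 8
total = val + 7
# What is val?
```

Trace:
`val = 4` → val = 4
`total = val + 7` → total = 11
`val = total * 8` → val = 88
`total = val + 7` → total = 95
So val = 88

Answer: 88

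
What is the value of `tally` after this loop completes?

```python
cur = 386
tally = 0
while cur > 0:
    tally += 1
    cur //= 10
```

Count digits by repeated division by 10
`tally` takes the values: 0 → 1 → 2 → 3

Answer: 3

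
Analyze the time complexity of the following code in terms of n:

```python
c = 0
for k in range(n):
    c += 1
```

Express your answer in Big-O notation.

Each loop level contributes: n. Multiplying the contributions gives O(n).

Answer: O(n)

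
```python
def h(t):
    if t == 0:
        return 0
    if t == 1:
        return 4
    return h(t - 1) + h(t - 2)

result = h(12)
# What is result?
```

Build up from base cases: h(0)=0, h(1)=4, h(2)=4, h(3)=8, h(4)=12, h(5)=20, h(6)=32, ..., h(12)=576

Answer: 576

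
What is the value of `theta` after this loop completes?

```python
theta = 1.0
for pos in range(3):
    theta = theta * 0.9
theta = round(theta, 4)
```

Exponential decay: 1.0 * 0.9^3
`theta` takes the values: 1.0 → 0.9 → 0.81 → 0.729

Answer: 0.729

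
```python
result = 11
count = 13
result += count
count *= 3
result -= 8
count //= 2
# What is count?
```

Trace:
`result = 11` → result = 11
`count = 13` → count = 13
`result += count` → result = 24
`count *= 3` → count = 39
`result -= 8` → result = 16
`count //= 2` → count = 19
So count = 19

Answer: 19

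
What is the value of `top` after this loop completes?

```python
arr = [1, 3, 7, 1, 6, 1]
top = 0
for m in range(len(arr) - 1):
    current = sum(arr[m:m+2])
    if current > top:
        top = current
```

Max sum of 2-element window in [1, 3, 7, 1, 6, 1]
`top` takes the values: 0 → 4 → 10

Answer: 10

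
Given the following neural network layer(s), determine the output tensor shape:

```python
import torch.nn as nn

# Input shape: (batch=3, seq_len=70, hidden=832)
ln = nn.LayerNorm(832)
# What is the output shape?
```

Input: (3, 70, 832) -> Output: (3, 70, 832)

Answer: (3, 70, 832)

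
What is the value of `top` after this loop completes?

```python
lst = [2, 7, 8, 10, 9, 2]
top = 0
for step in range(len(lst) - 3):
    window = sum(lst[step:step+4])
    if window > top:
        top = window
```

Max sum of 4-element window in [2, 7, 8, 10, 9, 2]
`top` takes the values: 0 → 27 → 34

Answer: 34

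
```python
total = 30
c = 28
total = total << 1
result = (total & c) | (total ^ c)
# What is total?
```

Trace:
`total = 30` → total = 30
`c = 28` → c = 28
`total = total << 1` → total = 60
`result = (total & c) | (total ^ c)` → result = 60
So total = 60

Answer: 60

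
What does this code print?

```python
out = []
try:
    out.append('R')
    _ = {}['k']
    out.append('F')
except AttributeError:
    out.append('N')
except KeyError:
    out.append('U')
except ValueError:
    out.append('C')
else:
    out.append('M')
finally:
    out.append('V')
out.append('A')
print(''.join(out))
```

Execution trace: 'R' (try body) → 'U' (except KeyError) → 'V' (finally) → 'A' (after the try/except). Output: RUVA

Answer: RUVA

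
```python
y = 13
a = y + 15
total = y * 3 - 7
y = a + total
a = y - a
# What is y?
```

Trace:
`y = 13` → y = 13
`a = y + 15` → a = 28
`total = y * 3 - 7` → total = 32
`y = a + total` → y = 60
`a = y - a` → a = 32
So y = 60

Answer: 60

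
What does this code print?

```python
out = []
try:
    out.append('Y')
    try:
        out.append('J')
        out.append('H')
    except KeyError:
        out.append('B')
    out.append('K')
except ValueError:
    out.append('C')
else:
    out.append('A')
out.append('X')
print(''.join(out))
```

Execution trace: 'Y' (try body) → 'J' (inner try body) → 'H' (inner try body, no exception) → 'K' (try body, no exception) → 'A' (else) → 'X' (after the try/except). Output: YJHKAX

Answer: YJHKAX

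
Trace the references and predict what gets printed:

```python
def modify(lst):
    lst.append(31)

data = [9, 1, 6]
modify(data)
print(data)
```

Key concept: function modifies passed list.
Step by step:
`data = [9, 1, 6]` → data = [9, 1, 6]
`modify(data)` → data = [9, 1, 6, 31]
`print(data)` → prints [9, 1, 6, 31]

Answer: [9, 1, 6, 31]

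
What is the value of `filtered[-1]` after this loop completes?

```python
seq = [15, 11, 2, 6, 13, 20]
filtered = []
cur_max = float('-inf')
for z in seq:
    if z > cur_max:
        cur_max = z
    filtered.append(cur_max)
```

Running max ends at 20
`filtered` takes the values: [] → [15] → [15, 15] → [15, 15, 15] → [15, 15, 15, 15] → [15, 15, 15, 15, 15] → [15, 15, 15, 15, 15, 20]
So `filtered[-1]` = 20

Answer: 20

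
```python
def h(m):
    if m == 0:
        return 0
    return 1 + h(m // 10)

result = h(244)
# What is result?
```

Count of digits of 244: 3

Answer: 3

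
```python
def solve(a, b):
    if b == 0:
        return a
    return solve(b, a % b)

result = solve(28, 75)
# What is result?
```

solve(28, 75) -> solve(75, 28) -> solve(28, 19) -> solve(19, 9) -> solve(9, 1) -> solve(1, 0) -> 1

Answer: 1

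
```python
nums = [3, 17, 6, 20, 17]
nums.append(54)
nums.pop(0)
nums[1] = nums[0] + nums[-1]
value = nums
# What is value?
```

Trace:
`nums = [3, 17, 6, 20, 17]` → nums = [3, 17, 6, 20, 17]
`nums.append(54)` → nums = [3, 17, 6, 20, 17, 54]
`nums.pop(0)` → nums = [17, 6, 20, 17, 54]
`nums[1] = nums[0] + nums[-1]` → nums = [17, 71, 20, 17, 54]
`value = nums` → value = [17, 71, 20, 17, 54]
So value = [17, 71, 20, 17, 54]

Answer: [17, 71, 20, 17, 54]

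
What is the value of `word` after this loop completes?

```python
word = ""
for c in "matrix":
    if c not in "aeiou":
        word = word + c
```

Remove vowels from 'matrix'
`word` takes the values: "" → "m" → "mt" → "mtr" → "mtrx"

Answer: "mtrx"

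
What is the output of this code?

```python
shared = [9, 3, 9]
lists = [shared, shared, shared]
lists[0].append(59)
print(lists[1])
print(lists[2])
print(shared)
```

Key concept: list of same reference.
Step by step:
`shared = [9, 3, 9]` → shared = [9, 3, 9]
`lists = [shared, shared, shared]` → lists = [[9, 3, 9], [9, 3, 9], [9, 3, 9]]
`lists[0].append(59)` → shared = [9, 3, 9, 59]; lists = [[9, 3, 9, 59], [9, 3, 9, 59], [9, 3, 9, 59]]
`print(lists[1])` → prints [9, 3, 9, 59]
`print(lists[2])` → prints [9, 3, 9, 59]
`print(shared)` → prints [9, 3, 9, 59]

Answer:
[9, 3, 9, 59]
[9, 3, 9, 59]
[9, 3, 9, 59]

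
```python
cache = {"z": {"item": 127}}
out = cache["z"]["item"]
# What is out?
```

Trace:
`cache = {"z": {"item": 127}}` → cache = {'z': {'item': 127}}
`out = cache["z"]["item"]` → out = 127
So out = 127

Answer: 127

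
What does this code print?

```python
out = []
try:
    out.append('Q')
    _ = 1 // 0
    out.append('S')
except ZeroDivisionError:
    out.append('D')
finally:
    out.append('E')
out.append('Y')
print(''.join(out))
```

Execution trace: 'Q' (try body) → 'D' (except ZeroDivisionError) → 'E' (finally) → 'Y' (after the try/except). Output: QDEY

Answer: QDEY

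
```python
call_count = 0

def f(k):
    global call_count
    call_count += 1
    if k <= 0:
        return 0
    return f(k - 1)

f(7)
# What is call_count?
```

Linear recursion stepping by 1: 8 calls from k=7 down to ≤0.

Answer: 8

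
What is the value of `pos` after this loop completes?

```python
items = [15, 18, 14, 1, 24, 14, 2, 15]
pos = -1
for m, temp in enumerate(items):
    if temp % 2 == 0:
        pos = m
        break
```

First even number index in [15, 18, 14, 1, 24, 14, 2, 15]
`pos` takes the values: -1 → 1

Answer: 1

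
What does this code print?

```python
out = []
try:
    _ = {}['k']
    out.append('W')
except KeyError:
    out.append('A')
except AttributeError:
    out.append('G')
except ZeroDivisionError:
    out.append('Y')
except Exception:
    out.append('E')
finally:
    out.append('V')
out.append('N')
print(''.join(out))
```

Execution trace: 'A' (except KeyError) → 'V' (finally) → 'N' (after the try/except). Output: AVN

Answer: AVN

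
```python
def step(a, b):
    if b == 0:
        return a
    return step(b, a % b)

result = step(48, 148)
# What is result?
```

step(48, 148) -> step(148, 48) -> step(48, 4) -> step(4, 0) -> 4

Answer: 4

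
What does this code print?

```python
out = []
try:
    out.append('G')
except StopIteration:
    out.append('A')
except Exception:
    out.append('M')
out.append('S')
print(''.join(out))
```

Execution trace: 'G' (try body, no exception) → 'S' (after the try/except). Output: GS

Answer: GS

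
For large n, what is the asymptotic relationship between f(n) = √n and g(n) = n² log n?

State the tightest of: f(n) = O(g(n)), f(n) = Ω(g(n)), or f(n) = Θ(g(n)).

√n vs n² log n: f(n) = O(g(n)) but not Ω(g(n)) — n² log n grows strictly faster than √n.

Answer: f(n) = O(g(n)) but not Ω(g(n)) — n² log n grows strictly faster than √n.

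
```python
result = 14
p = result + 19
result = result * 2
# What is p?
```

Trace:
`result = 14` → result = 14
`p = result + 19` → p = 33
`result = result * 2` → result = 28
So p = 33

Answer: 33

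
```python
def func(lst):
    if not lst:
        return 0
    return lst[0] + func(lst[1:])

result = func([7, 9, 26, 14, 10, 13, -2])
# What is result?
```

7 + 9 + 26 + 14 + 10 + 13 + (-2) + 0 = 77

Answer: 77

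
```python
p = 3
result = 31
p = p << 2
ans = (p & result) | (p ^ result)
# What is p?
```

Trace:
`p = 3` → p = 3
`result = 31` → result = 31
`p = p << 2` → p = 12
`ans = (p & result) | (p ^ result)` → ans = 31
So p = 12

Answer: 12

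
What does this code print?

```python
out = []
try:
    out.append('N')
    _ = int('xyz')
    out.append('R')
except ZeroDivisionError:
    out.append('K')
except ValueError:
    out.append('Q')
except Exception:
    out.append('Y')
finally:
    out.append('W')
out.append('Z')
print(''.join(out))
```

Execution trace: 'N' (try body) → 'Q' (except ValueError) → 'W' (finally) → 'Z' (after the try/except). Output: NQWZ

Answer: NQWZ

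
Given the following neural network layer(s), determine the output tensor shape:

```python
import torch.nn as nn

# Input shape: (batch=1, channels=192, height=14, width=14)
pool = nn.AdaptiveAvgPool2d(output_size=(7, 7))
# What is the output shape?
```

Input: (1, 192, 14, 14) -> Output: (1, 192, 7, 7)

Answer: (1, 192, 7, 7)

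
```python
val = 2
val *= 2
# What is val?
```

Trace:
`val = 2` → val = 2
`val *= 2` → val = 4
So val = 4

Answer: 4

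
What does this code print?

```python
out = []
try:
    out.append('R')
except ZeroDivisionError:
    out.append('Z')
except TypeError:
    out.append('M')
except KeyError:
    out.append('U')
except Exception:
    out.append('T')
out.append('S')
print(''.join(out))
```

Execution trace: 'R' (try body, no exception) → 'S' (after the try/except). Output: RS

Answer: RS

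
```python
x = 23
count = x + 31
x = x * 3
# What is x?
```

Trace:
`x = 23` → x = 23
`count = x + 31` → count = 54
`x = x * 3` → x = 69
So x = 69

Answer: 69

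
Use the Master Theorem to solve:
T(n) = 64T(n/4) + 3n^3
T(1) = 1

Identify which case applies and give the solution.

a=64, b=4, f(n)=3n^3. log_4(64) = 3. Since c=3 = 3, Case 2 applies: T(n) = Θ(n^log_b(a) · log n) = O(n^3 log n).

Answer: O(n^3 log n) - Case 2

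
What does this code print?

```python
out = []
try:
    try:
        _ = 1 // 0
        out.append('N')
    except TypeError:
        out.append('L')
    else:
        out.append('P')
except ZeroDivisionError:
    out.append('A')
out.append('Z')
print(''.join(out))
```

Execution trace: 'A' (outer except ZeroDivisionError) → 'Z' (after the try/except). Output: AZ

Answer: AZ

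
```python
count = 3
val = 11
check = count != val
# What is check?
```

Trace:
`count = 3` → count = 3
`val = 11` → val = 11
`check = count != val` → check = True
So check = True

Answer: True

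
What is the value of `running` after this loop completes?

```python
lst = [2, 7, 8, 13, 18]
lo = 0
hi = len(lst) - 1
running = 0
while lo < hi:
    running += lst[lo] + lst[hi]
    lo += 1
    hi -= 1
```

Sum of pairs from ends
`running` takes the values: 0 → 20 → 40

Answer: 40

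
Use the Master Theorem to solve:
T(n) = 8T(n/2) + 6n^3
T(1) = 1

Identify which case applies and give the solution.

a=8, b=2, f(n)=6n^3. log_2(8) = 3. Since c=3 = 3, Case 2 applies: T(n) = Θ(n^log_b(a) · log n) = O(n^3 log n).

Answer: O(n^3 log n) - Case 2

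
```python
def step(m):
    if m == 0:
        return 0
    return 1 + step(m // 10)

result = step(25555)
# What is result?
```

Count of digits of 25555: 5

Answer: 5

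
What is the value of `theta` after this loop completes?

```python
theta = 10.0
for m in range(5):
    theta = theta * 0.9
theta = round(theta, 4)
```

Exponential decay: 10.0 * 0.9^5
`theta` takes the values: 10.0 → 9.0 → 8.1 → 7.29 → 6.561 → 5.9049

Answer: 5.9049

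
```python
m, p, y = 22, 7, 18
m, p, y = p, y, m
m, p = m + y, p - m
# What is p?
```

Trace:
`m, p, y = 22, 7, 18` → m = 22; p = 7; y = 18
`m, p, y = p, y, m` → m = 7; p = 18; y = 22
`m, p = m + y, p - m` → m = 29; p = 11
So p = 11

Answer: 11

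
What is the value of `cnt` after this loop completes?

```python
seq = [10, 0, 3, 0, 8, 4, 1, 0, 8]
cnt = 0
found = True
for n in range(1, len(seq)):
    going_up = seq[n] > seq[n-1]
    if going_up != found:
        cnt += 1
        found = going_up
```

Count direction changes in [10, 0, 3, 0, 8, 4, 1, 0, 8]
`cnt` takes the values: 0 → 1 → 2 → 3 → 4 → 5 → 6

Answer: 6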